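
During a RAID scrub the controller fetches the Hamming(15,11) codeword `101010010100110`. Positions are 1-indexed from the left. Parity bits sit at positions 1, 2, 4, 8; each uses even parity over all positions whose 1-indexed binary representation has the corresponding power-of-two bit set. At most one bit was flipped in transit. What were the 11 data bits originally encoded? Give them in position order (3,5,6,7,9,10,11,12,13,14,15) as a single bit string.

s1: b1⊕b3⊕b5⊕b7⊕b9⊕b11⊕b13⊕b15 = 1⊕1⊕1⊕0⊕0⊕0⊕1⊕0 = 0
s2: b2⊕b3⊕b6⊕b7⊕b10⊕b11⊕b14⊕b15 = 0⊕1⊕0⊕0⊕1⊕0⊕1⊕0 = 1
s4: b4⊕b5⊕b6⊕b7⊕b12⊕b13⊕b14⊕b15 = 0⊕1⊕0⊕0⊕0⊕1⊕1⊕0 = 1
s8: b8⊕b9⊕b10⊕b11⊕b12⊕b13⊕b14⊕b15 = 1⊕0⊕1⊕0⊕0⊕1⊕1⊕0 = 0
Syndrome (s8...s1) = 0110 → position 6.
Flip bit 6: corrected codeword = 101011010100110
Data bits at positions 3,5,6,7,9,10,11,12,13,14,15: 11100100110

11100100110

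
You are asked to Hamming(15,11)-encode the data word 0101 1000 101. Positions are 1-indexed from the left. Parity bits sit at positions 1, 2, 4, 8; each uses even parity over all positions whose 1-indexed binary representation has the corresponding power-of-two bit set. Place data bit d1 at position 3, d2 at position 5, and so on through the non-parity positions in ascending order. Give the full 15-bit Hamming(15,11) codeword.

Place data bits at non-power-of-two positions: b3=0, b5=1, b6=0, b7=1, b9=1, b10=0, b11=0, b12=0, b13=1, b14=0, b15=1.
p1 = XOR of data positions {3,5,7,9,11,13,15} = 0⊕1⊕1⊕1⊕0⊕1⊕1 = 1
p2 = XOR of data positions {3,6,7,10,11,14,15} = 0⊕0⊕1⊕0⊕0⊕0⊕1 = 0
p4 = XOR of data positions {5,6,7,12,13,14,15} = 1⊕0⊕1⊕0⊕1⊕0⊕1 = 0
p8 = XOR of data positions {9,10,11,12,13,14,15} = 1⊕0⊕0⊕0⊕1⊕0⊕1 = 1
Codeword b1..b15 = 100010111000101

100010111000101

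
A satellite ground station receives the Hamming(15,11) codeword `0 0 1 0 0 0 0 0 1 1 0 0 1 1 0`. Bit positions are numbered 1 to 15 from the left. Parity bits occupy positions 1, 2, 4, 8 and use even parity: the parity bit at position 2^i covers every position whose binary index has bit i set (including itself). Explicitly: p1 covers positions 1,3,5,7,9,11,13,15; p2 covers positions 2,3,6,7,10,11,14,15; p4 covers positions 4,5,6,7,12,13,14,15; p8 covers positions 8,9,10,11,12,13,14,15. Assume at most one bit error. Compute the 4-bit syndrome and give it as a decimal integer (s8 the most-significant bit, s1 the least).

3

s1: b1⊕b3⊕b5⊕b7⊕b9⊕b11⊕b13⊕b15 = 0⊕1⊕0⊕0⊕1⊕0⊕1⊕0 = 1
s2: b2⊕b3⊕b6⊕b7⊕b10⊕b11⊕b14⊕b15 = 0⊕1⊕0⊕0⊕1⊕0⊕1⊕0 = 1
s4: b4⊕b5⊕b6⊕b7⊕b12⊕b13⊕b14⊕b15 = 0⊕0⊕0⊕0⊕0⊕1⊕1⊕0 = 0
s8: b8⊕b9⊕b10⊕b11⊕b12⊕b13⊕b14⊕b15 = 0⊕1⊕1⊕0⊕0⊕1⊕1⊕0 = 0
Syndrome (s8...s1) = 0011 → position 3.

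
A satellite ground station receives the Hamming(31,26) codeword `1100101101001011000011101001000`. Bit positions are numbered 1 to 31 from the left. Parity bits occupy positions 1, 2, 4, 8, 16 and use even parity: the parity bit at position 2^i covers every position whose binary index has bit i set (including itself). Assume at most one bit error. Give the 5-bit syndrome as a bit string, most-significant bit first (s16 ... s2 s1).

s1: b1⊕b3⊕b5⊕b7⊕b9⊕b11⊕b13⊕b15⊕b17⊕b19⊕b21⊕b23⊕b25⊕b27⊕b29⊕b31 = 1⊕0⊕1⊕1⊕0⊕0⊕1⊕1⊕0⊕0⊕1⊕1⊕1⊕0⊕0⊕0 = 0
s2: b2⊕b3⊕b6⊕b7⊕b10⊕b11⊕b14⊕b15⊕b18⊕b19⊕b22⊕b23⊕b26⊕b27⊕b30⊕b31 = 1⊕0⊕0⊕1⊕1⊕0⊕0⊕1⊕0⊕0⊕1⊕1⊕0⊕0⊕0⊕0 = 0
s4: b4⊕b5⊕b6⊕b7⊕b12⊕b13⊕b14⊕b15⊕b20⊕b21⊕b22⊕b23⊕b28⊕b29⊕b30⊕b31 = 0⊕1⊕0⊕1⊕0⊕1⊕0⊕1⊕0⊕1⊕1⊕1⊕1⊕0⊕0⊕0 = 0
s8: b8⊕b9⊕b10⊕b11⊕b12⊕b13⊕b14⊕b15⊕b24⊕b25⊕b26⊕b27⊕b28⊕b29⊕b30⊕b31 = 1⊕0⊕1⊕0⊕0⊕1⊕0⊕1⊕0⊕1⊕0⊕0⊕1⊕0⊕0⊕0 = 0
s16: b16⊕b17⊕b18⊕b19⊕b20⊕b21⊕b22⊕b23⊕b24⊕b25⊕b26⊕b27⊕b28⊕b29⊕b30⊕b31 = 1⊕0⊕0⊕0⊕0⊕1⊕1⊕1⊕0⊕1⊕0⊕0⊕1⊕0⊕0⊕0 = 0
Syndrome (s16...s1) = 00000 → position 0 (no error).

00000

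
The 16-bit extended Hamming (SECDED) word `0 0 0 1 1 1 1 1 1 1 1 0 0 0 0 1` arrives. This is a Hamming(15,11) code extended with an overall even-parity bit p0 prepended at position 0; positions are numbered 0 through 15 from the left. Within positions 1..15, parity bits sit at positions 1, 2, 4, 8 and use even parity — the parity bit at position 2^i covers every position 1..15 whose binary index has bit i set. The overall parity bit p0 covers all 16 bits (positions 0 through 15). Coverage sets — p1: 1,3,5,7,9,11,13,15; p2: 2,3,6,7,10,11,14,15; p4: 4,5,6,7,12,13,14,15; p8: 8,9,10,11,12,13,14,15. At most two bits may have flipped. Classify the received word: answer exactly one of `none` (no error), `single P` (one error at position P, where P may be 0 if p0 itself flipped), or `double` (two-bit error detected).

single 7

s1: b1⊕b3⊕b5⊕b7⊕b9⊕b11⊕b13⊕b15 = 0⊕1⊕1⊕1⊕1⊕0⊕0⊕1 = 1
s2: b2⊕b3⊕b6⊕b7⊕b10⊕b11⊕b14⊕b15 = 0⊕1⊕1⊕1⊕1⊕0⊕0⊕1 = 1
s4: b4⊕b5⊕b6⊕b7⊕b12⊕b13⊕b14⊕b15 = 1⊕1⊕1⊕1⊕0⊕0⊕0⊕1 = 1
s8: b8⊕b9⊕b10⊕b11⊕b12⊕b13⊕b14⊕b15 = 1⊕1⊕1⊕0⊕0⊕0⊕0⊕1 = 0
Syndrome (s8...s1) = 0111 → position 7.
Overall parity (XOR of all 16 bits, including p0): 0⊕0⊕0⊕1⊕1⊕1⊕1⊕1⊕1⊕1⊕1⊕0⊕0⊕0⊕0⊕1 = 1
Overall=1, syndrome position=7 → single-bit error at position 7.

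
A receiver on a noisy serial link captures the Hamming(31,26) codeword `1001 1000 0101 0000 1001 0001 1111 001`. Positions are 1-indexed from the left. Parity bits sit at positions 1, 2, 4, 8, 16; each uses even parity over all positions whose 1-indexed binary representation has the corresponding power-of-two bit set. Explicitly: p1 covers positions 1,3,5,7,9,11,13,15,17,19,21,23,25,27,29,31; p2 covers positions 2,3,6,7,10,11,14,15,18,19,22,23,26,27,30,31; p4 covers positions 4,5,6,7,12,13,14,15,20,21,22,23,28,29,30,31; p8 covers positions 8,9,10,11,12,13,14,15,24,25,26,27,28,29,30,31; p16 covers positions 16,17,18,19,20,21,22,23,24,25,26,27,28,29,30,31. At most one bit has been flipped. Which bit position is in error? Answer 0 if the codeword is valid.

s1: b1⊕b3⊕b5⊕b7⊕b9⊕b11⊕b13⊕b15⊕b17⊕b19⊕b21⊕b23⊕b25⊕b27⊕b29⊕b31 = 1⊕0⊕1⊕0⊕0⊕0⊕0⊕0⊕1⊕0⊕0⊕0⊕1⊕1⊕0⊕1 = 0
s2: b2⊕b3⊕b6⊕b7⊕b10⊕b11⊕b14⊕b15⊕b18⊕b19⊕b22⊕b23⊕b26⊕b27⊕b30⊕b31 = 0⊕0⊕0⊕0⊕1⊕0⊕0⊕0⊕0⊕0⊕0⊕0⊕1⊕1⊕0⊕1 = 0
s4: b4⊕b5⊕b6⊕b7⊕b12⊕b13⊕b14⊕b15⊕b20⊕b21⊕b22⊕b23⊕b28⊕b29⊕b30⊕b31 = 1⊕1⊕0⊕0⊕1⊕0⊕0⊕0⊕1⊕0⊕0⊕0⊕1⊕0⊕0⊕1 = 0
s8: b8⊕b9⊕b10⊕b11⊕b12⊕b13⊕b14⊕b15⊕b24⊕b25⊕b26⊕b27⊕b28⊕b29⊕b30⊕b31 = 0⊕0⊕1⊕0⊕1⊕0⊕0⊕0⊕1⊕1⊕1⊕1⊕1⊕0⊕0⊕1 = 0
s16: b16⊕b17⊕b18⊕b19⊕b20⊕b21⊕b22⊕b23⊕b24⊕b25⊕b26⊕b27⊕b28⊕b29⊕b30⊕b31 = 0⊕1⊕0⊕0⊕1⊕0⊕0⊕0⊕1⊕1⊕1⊕1⊕1⊕0⊕0⊕1 = 0
Syndrome (s16...s1) = 00000 → position 0 (no error).

0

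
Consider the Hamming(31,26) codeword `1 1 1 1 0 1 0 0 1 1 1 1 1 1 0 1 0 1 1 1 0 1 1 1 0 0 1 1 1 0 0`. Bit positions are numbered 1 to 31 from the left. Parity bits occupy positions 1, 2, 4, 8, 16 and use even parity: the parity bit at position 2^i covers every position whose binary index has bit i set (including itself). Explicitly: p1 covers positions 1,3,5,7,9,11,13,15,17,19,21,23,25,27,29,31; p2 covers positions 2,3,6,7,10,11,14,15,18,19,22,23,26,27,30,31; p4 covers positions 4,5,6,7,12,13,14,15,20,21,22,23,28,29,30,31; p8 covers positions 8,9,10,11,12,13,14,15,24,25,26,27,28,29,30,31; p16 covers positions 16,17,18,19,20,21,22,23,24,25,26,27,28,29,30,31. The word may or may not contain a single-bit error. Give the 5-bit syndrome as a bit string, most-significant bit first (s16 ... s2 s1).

00011

s1: b1⊕b3⊕b5⊕b7⊕b9⊕b11⊕b13⊕b15⊕b17⊕b19⊕b21⊕b23⊕b25⊕b27⊕b29⊕b31 = 1⊕1⊕0⊕0⊕1⊕1⊕1⊕0⊕0⊕1⊕0⊕1⊕0⊕1⊕1⊕0 = 1
s2: b2⊕b3⊕b6⊕b7⊕b10⊕b11⊕b14⊕b15⊕b18⊕b19⊕b22⊕b23⊕b26⊕b27⊕b30⊕b31 = 1⊕1⊕1⊕0⊕1⊕1⊕1⊕0⊕1⊕1⊕1⊕1⊕0⊕1⊕0⊕0 = 1
s4: b4⊕b5⊕b6⊕b7⊕b12⊕b13⊕b14⊕b15⊕b20⊕b21⊕b22⊕b23⊕b28⊕b29⊕b30⊕b31 = 1⊕0⊕1⊕0⊕1⊕1⊕1⊕0⊕1⊕0⊕1⊕1⊕1⊕1⊕0⊕0 = 0
s8: b8⊕b9⊕b10⊕b11⊕b12⊕b13⊕b14⊕b15⊕b24⊕b25⊕b26⊕b27⊕b28⊕b29⊕b30⊕b31 = 0⊕1⊕1⊕1⊕1⊕1⊕1⊕0⊕1⊕0⊕0⊕1⊕1⊕1⊕0⊕0 = 0
s16: b16⊕b17⊕b18⊕b19⊕b20⊕b21⊕b22⊕b23⊕b24⊕b25⊕b26⊕b27⊕b28⊕b29⊕b30⊕b31 = 1⊕0⊕1⊕1⊕1⊕0⊕1⊕1⊕1⊕0⊕0⊕1⊕1⊕1⊕0⊕0 = 0
Syndrome (s16...s1) = 00011 → position 3.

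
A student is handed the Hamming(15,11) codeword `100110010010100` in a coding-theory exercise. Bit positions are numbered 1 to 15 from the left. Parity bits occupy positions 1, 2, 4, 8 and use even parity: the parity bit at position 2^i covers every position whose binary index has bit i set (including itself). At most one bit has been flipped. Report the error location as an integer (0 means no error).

14

s1: b1⊕b3⊕b5⊕b7⊕b9⊕b11⊕b13⊕b15 = 1⊕0⊕1⊕0⊕0⊕1⊕1⊕0 = 0
s2: b2⊕b3⊕b6⊕b7⊕b10⊕b11⊕b14⊕b15 = 0⊕0⊕0⊕0⊕0⊕1⊕0⊕0 = 1
s4: b4⊕b5⊕b6⊕b7⊕b12⊕b13⊕b14⊕b15 = 1⊕1⊕0⊕0⊕0⊕1⊕0⊕0 = 1
s8: b8⊕b9⊕b10⊕b11⊕b12⊕b13⊕b14⊕b15 = 1⊕0⊕0⊕1⊕0⊕1⊕0⊕0 = 1
Syndrome (s8...s1) = 1110 → position 14.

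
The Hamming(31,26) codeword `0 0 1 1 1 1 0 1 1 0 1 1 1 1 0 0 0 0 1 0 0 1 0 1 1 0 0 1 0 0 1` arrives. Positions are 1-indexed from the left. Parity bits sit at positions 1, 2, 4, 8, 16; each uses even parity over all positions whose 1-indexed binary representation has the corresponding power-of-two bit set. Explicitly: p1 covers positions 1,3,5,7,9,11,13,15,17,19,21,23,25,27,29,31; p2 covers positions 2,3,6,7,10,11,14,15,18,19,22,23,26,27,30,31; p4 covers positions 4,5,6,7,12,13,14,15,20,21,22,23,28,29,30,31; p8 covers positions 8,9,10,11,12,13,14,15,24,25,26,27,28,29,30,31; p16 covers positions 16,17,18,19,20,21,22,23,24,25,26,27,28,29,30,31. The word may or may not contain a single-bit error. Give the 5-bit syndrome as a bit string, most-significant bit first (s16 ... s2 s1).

s1: b1⊕b3⊕b5⊕b7⊕b9⊕b11⊕b13⊕b15⊕b17⊕b19⊕b21⊕b23⊕b25⊕b27⊕b29⊕b31 = 0⊕1⊕1⊕0⊕1⊕1⊕1⊕0⊕0⊕1⊕0⊕0⊕1⊕0⊕0⊕1 = 0
s2: b2⊕b3⊕b6⊕b7⊕b10⊕b11⊕b14⊕b15⊕b18⊕b19⊕b22⊕b23⊕b26⊕b27⊕b30⊕b31 = 0⊕1⊕1⊕0⊕0⊕1⊕1⊕0⊕0⊕1⊕1⊕0⊕0⊕0⊕0⊕1 = 1
s4: b4⊕b5⊕b6⊕b7⊕b12⊕b13⊕b14⊕b15⊕b20⊕b21⊕b22⊕b23⊕b28⊕b29⊕b30⊕b31 = 1⊕1⊕1⊕0⊕1⊕1⊕1⊕0⊕0⊕0⊕1⊕0⊕1⊕0⊕0⊕1 = 1
s8: b8⊕b9⊕b10⊕b11⊕b12⊕b13⊕b14⊕b15⊕b24⊕b25⊕b26⊕b27⊕b28⊕b29⊕b30⊕b31 = 1⊕1⊕0⊕1⊕1⊕1⊕1⊕0⊕1⊕1⊕0⊕0⊕1⊕0⊕0⊕1 = 0
s16: b16⊕b17⊕b18⊕b19⊕b20⊕b21⊕b22⊕b23⊕b24⊕b25⊕b26⊕b27⊕b28⊕b29⊕b30⊕b31 = 0⊕0⊕0⊕1⊕0⊕0⊕1⊕0⊕1⊕1⊕0⊕0⊕1⊕0⊕0⊕1 = 0
Syndrome (s16...s1) = 00110 → position 6.

00110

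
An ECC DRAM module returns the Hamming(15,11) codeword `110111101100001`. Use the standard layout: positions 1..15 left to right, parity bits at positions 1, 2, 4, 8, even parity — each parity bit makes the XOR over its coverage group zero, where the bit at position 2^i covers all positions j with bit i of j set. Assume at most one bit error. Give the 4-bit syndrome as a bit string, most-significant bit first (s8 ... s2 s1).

s1: b1⊕b3⊕b5⊕b7⊕b9⊕b11⊕b13⊕b15 = 1⊕0⊕1⊕1⊕1⊕0⊕0⊕1 = 1
s2: b2⊕b3⊕b6⊕b7⊕b10⊕b11⊕b14⊕b15 = 1⊕0⊕1⊕1⊕1⊕0⊕0⊕1 = 1
s4: b4⊕b5⊕b6⊕b7⊕b12⊕b13⊕b14⊕b15 = 1⊕1⊕1⊕1⊕0⊕0⊕0⊕1 = 1
s8: b8⊕b9⊕b10⊕b11⊕b12⊕b13⊕b14⊕b15 = 0⊕1⊕1⊕0⊕0⊕0⊕0⊕1 = 1
Syndrome (s8...s1) = 1111 → position 15.

1111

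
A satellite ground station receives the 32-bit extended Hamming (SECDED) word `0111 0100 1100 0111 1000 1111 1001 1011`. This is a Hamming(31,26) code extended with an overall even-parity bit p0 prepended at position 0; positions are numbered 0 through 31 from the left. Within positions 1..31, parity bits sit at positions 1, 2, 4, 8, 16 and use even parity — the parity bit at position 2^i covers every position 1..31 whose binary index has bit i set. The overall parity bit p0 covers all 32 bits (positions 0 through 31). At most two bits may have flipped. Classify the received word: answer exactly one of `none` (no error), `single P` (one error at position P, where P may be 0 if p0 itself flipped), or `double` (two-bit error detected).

single 6

s1: b1⊕b3⊕b5⊕b7⊕b9⊕b11⊕b13⊕b15⊕b17⊕b19⊕b21⊕b23⊕b25⊕b27⊕b29⊕b31 = 1⊕1⊕1⊕0⊕1⊕0⊕1⊕1⊕0⊕0⊕1⊕1⊕0⊕1⊕0⊕1 = 0
s2: b2⊕b3⊕b6⊕b7⊕b10⊕b11⊕b14⊕b15⊕b18⊕b19⊕b22⊕b23⊕b26⊕b27⊕b30⊕b31 = 1⊕1⊕0⊕0⊕0⊕0⊕1⊕1⊕0⊕0⊕1⊕1⊕0⊕1⊕1⊕1 = 1
s4: b4⊕b5⊕b6⊕b7⊕b12⊕b13⊕b14⊕b15⊕b20⊕b21⊕b22⊕b23⊕b28⊕b29⊕b30⊕b31 = 0⊕1⊕0⊕0⊕0⊕1⊕1⊕1⊕1⊕1⊕1⊕1⊕1⊕0⊕1⊕1 = 1
s8: b8⊕b9⊕b10⊕b11⊕b12⊕b13⊕b14⊕b15⊕b24⊕b25⊕b26⊕b27⊕b28⊕b29⊕b30⊕b31 = 1⊕1⊕0⊕0⊕0⊕1⊕1⊕1⊕1⊕0⊕0⊕1⊕1⊕0⊕1⊕1 = 0
s16: b16⊕b17⊕b18⊕b19⊕b20⊕b21⊕b22⊕b23⊕b24⊕b25⊕b26⊕b27⊕b28⊕b29⊕b30⊕b31 = 1⊕0⊕0⊕0⊕1⊕1⊕1⊕1⊕1⊕0⊕0⊕1⊕1⊕0⊕1⊕1 = 0
Syndrome (s16...s1) = 00110 → position 6.
Overall parity (XOR of all 32 bits, including p0): 0⊕1⊕1⊕1⊕0⊕1⊕0⊕0⊕1⊕1⊕0⊕0⊕0⊕1⊕1⊕1⊕1⊕0⊕0⊕0⊕1⊕1⊕1⊕1⊕1⊕0⊕0⊕1⊕1⊕0⊕1⊕1 = 1
Overall=1, syndrome position=6 → single-bit error at position 6.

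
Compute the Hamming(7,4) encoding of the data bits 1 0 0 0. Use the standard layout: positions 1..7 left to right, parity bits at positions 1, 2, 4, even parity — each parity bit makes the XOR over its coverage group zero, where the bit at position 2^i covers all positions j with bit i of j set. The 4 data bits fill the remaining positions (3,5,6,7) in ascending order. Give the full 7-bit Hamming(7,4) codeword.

Place data bits at non-power-of-two positions: b3=1, b5=0, b6=0, b7=0.
p1 = XOR of data positions {3,5,7} = 1⊕0⊕0 = 1
p2 = XOR of data positions {3,6,7} = 1⊕0⊕0 = 1
p4 = XOR of data positions {5,6,7} = 0⊕0⊕0 = 0
Codeword b1..b7 = 1110000

1110000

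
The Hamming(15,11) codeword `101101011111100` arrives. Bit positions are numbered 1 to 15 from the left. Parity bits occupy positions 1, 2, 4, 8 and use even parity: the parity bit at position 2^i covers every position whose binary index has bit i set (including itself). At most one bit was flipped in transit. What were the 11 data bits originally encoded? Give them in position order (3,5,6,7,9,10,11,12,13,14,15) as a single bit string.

s1: b1⊕b3⊕b5⊕b7⊕b9⊕b11⊕b13⊕b15 = 1⊕1⊕0⊕0⊕1⊕1⊕1⊕0 = 1
s2: b2⊕b3⊕b6⊕b7⊕b10⊕b11⊕b14⊕b15 = 0⊕1⊕1⊕0⊕1⊕1⊕0⊕0 = 0
s4: b4⊕b5⊕b6⊕b7⊕b12⊕b13⊕b14⊕b15 = 1⊕0⊕1⊕0⊕1⊕1⊕0⊕0 = 0
s8: b8⊕b9⊕b10⊕b11⊕b12⊕b13⊕b14⊕b15 = 1⊕1⊕1⊕1⊕1⊕1⊕0⊕0 = 0
Syndrome (s8...s1) = 0001 → position 1.
Flip bit 1: corrected codeword = 001101011111100
Data bits at positions 3,5,6,7,9,10,11,12,13,14,15: 10101111100

10101111100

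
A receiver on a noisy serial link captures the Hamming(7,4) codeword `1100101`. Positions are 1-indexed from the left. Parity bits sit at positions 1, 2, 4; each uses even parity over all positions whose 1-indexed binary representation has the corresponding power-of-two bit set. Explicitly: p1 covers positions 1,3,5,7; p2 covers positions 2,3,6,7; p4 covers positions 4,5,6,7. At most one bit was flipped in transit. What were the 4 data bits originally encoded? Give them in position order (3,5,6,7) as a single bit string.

s1: b1⊕b3⊕b5⊕b7 = 1⊕0⊕1⊕1 = 1
s2: b2⊕b3⊕b6⊕b7 = 1⊕0⊕0⊕1 = 0
s4: b4⊕b5⊕b6⊕b7 = 0⊕1⊕0⊕1 = 0
Syndrome (s4...s1) = 001 → position 1.
Flip bit 1: corrected codeword = 0100101
Data bits at positions 3,5,6,7: 0101

0101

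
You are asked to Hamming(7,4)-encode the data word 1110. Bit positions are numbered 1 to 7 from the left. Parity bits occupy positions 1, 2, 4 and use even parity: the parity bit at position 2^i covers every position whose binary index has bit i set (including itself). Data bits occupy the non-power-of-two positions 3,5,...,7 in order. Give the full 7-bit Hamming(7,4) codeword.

0010110

Place data bits at non-power-of-two positions: b3=1, b5=1, b6=1, b7=0.
p1 = XOR of data positions {3,5,7} = 1⊕1⊕0 = 0
p2 = XOR of data positions {3,6,7} = 1⊕1⊕0 = 0
p4 = XOR of data positions {5,6,7} = 1⊕1⊕0 = 0
Codeword b1..b7 = 0010110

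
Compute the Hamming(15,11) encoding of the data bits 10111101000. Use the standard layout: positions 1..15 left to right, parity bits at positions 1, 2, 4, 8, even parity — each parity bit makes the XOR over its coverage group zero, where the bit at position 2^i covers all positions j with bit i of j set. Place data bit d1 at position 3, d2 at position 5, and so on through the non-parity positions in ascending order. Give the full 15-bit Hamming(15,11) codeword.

Place data bits at non-power-of-two positions: b3=1, b5=0, b6=1, b7=1, b9=1, b10=1, b11=0, b12=1, b13=0, b14=0, b15=0.
p1 = XOR of data positions {3,5,7,9,11,13,15} = 1⊕0⊕1⊕1⊕0⊕0⊕0 = 1
p2 = XOR of data positions {3,6,7,10,11,14,15} = 1⊕1⊕1⊕1⊕0⊕0⊕0 = 0
p4 = XOR of data positions {5,6,7,12,13,14,15} = 0⊕1⊕1⊕1⊕0⊕0⊕0 = 1
p8 = XOR of data positions {9,10,11,12,13,14,15} = 1⊕1⊕0⊕1⊕0⊕0⊕0 = 1
Codeword b1..b15 = 101101111101000

101101111101000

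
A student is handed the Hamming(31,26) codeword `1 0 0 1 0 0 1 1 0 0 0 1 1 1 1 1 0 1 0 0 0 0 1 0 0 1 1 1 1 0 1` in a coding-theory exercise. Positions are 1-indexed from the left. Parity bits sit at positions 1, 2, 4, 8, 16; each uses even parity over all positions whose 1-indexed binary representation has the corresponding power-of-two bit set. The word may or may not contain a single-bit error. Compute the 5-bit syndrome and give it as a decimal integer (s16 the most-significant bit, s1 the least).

s1: b1⊕b3⊕b5⊕b7⊕b9⊕b11⊕b13⊕b15⊕b17⊕b19⊕b21⊕b23⊕b25⊕b27⊕b29⊕b31 = 1⊕0⊕0⊕1⊕0⊕0⊕1⊕1⊕0⊕0⊕0⊕1⊕0⊕1⊕1⊕1 = 0
s2: b2⊕b3⊕b6⊕b7⊕b10⊕b11⊕b14⊕b15⊕b18⊕b19⊕b22⊕b23⊕b26⊕b27⊕b30⊕b31 = 0⊕0⊕0⊕1⊕0⊕0⊕1⊕1⊕1⊕0⊕0⊕1⊕1⊕1⊕0⊕1 = 0
s4: b4⊕b5⊕b6⊕b7⊕b12⊕b13⊕b14⊕b15⊕b20⊕b21⊕b22⊕b23⊕b28⊕b29⊕b30⊕b31 = 1⊕0⊕0⊕1⊕1⊕1⊕1⊕1⊕0⊕0⊕0⊕1⊕1⊕1⊕0⊕1 = 0
s8: b8⊕b9⊕b10⊕b11⊕b12⊕b13⊕b14⊕b15⊕b24⊕b25⊕b26⊕b27⊕b28⊕b29⊕b30⊕b31 = 1⊕0⊕0⊕0⊕1⊕1⊕1⊕1⊕0⊕0⊕1⊕1⊕1⊕1⊕0⊕1 = 0
s16: b16⊕b17⊕b18⊕b19⊕b20⊕b21⊕b22⊕b23⊕b24⊕b25⊕b26⊕b27⊕b28⊕b29⊕b30⊕b31 = 1⊕0⊕1⊕0⊕0⊕0⊕0⊕1⊕0⊕0⊕1⊕1⊕1⊕1⊕0⊕1 = 0
Syndrome (s16...s1) = 00000 → position 0 (no error).

0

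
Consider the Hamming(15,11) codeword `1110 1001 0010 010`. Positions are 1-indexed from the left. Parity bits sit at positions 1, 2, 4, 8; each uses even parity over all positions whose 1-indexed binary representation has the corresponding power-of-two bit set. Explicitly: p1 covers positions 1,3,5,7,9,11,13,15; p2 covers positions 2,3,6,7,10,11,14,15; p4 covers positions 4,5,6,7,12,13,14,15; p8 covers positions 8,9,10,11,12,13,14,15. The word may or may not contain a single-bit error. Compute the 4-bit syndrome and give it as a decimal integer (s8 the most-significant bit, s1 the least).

s1: b1⊕b3⊕b5⊕b7⊕b9⊕b11⊕b13⊕b15 = 1⊕1⊕1⊕0⊕0⊕1⊕0⊕0 = 0
s2: b2⊕b3⊕b6⊕b7⊕b10⊕b11⊕b14⊕b15 = 1⊕1⊕0⊕0⊕0⊕1⊕1⊕0 = 0
s4: b4⊕b5⊕b6⊕b7⊕b12⊕b13⊕b14⊕b15 = 0⊕1⊕0⊕0⊕0⊕0⊕1⊕0 = 0
s8: b8⊕b9⊕b10⊕b11⊕b12⊕b13⊕b14⊕b15 = 1⊕0⊕0⊕1⊕0⊕0⊕1⊕0 = 1
Syndrome (s8...s1) = 1000 → position 8.

8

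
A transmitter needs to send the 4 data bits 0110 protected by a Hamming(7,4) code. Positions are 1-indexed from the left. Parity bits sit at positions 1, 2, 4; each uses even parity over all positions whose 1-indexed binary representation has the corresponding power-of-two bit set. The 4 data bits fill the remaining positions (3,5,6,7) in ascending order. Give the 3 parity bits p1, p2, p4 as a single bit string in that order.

110

Place data bits at non-power-of-two positions: b3=0, b5=1, b6=1, b7=0.
p1 = XOR of data positions {3,5,7} = 0⊕1⊕0 = 1
p2 = XOR of data positions {3,6,7} = 0⊕1⊕0 = 1
p4 = XOR of data positions {5,6,7} = 1⊕1⊕0 = 0
Parity bits p1,p2,p4 = 110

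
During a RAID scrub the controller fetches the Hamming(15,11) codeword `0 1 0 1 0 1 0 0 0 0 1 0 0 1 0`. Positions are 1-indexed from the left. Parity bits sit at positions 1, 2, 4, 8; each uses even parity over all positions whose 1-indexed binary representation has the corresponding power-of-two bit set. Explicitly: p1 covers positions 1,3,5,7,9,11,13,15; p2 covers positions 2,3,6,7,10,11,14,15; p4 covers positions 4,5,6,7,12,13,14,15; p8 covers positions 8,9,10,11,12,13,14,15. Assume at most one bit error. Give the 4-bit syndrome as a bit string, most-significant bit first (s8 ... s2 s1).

s1: b1⊕b3⊕b5⊕b7⊕b9⊕b11⊕b13⊕b15 = 0⊕0⊕0⊕0⊕0⊕1⊕0⊕0 = 1
s2: b2⊕b3⊕b6⊕b7⊕b10⊕b11⊕b14⊕b15 = 1⊕0⊕1⊕0⊕0⊕1⊕1⊕0 = 0
s4: b4⊕b5⊕b6⊕b7⊕b12⊕b13⊕b14⊕b15 = 1⊕0⊕1⊕0⊕0⊕0⊕1⊕0 = 1
s8: b8⊕b9⊕b10⊕b11⊕b12⊕b13⊕b14⊕b15 = 0⊕0⊕0⊕1⊕0⊕0⊕1⊕0 = 0
Syndrome (s8...s1) = 0101 → position 5.

0101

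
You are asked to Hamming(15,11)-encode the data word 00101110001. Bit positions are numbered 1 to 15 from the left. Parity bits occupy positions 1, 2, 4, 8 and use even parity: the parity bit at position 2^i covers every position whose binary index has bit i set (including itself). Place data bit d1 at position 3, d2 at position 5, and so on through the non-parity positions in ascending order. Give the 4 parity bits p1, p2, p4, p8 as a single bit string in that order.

1000

Place data bits at non-power-of-two positions: b3=0, b5=0, b6=1, b7=0, b9=1, b10=1, b11=1, b12=0, b13=0, b14=0, b15=1.
p1 = XOR of data positions {3,5,7,9,11,13,15} = 0⊕0⊕0⊕1⊕1⊕0⊕1 = 1
p2 = XOR of data positions {3,6,7,10,11,14,15} = 0⊕1⊕0⊕1⊕1⊕0⊕1 = 0
p4 = XOR of data positions {5,6,7,12,13,14,15} = 0⊕1⊕0⊕0⊕0⊕0⊕1 = 0
p8 = XOR of data positions {9,10,11,12,13,14,15} = 1⊕1⊕1⊕0⊕0⊕0⊕1 = 0
Parity bits p1,p2,p4,p8 = 1000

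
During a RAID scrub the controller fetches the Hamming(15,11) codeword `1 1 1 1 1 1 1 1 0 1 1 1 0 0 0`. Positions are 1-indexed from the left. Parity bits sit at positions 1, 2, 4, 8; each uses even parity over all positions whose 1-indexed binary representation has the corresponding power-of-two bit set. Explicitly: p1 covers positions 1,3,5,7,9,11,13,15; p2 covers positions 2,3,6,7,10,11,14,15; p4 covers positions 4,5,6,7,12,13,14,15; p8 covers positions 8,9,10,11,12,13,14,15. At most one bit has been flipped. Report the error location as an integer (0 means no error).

5

s1: b1⊕b3⊕b5⊕b7⊕b9⊕b11⊕b13⊕b15 = 1⊕1⊕1⊕1⊕0⊕1⊕0⊕0 = 1
s2: b2⊕b3⊕b6⊕b7⊕b10⊕b11⊕b14⊕b15 = 1⊕1⊕1⊕1⊕1⊕1⊕0⊕0 = 0
s4: b4⊕b5⊕b6⊕b7⊕b12⊕b13⊕b14⊕b15 = 1⊕1⊕1⊕1⊕1⊕0⊕0⊕0 = 1
s8: b8⊕b9⊕b10⊕b11⊕b12⊕b13⊕b14⊕b15 = 1⊕0⊕1⊕1⊕1⊕0⊕0⊕0 = 0
Syndrome (s8...s1) = 0101 → position 5.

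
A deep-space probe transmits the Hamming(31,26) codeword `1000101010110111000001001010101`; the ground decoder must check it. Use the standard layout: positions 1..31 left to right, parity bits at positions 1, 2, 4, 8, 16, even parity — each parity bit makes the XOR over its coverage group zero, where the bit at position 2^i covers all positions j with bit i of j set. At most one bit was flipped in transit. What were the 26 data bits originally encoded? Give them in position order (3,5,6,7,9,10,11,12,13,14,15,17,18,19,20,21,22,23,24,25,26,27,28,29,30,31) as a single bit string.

01011111011000001001010101

s1: b1⊕b3⊕b5⊕b7⊕b9⊕b11⊕b13⊕b15⊕b17⊕b19⊕b21⊕b23⊕b25⊕b27⊕b29⊕b31 = 1⊕0⊕1⊕1⊕1⊕1⊕0⊕1⊕0⊕0⊕0⊕0⊕1⊕1⊕1⊕1 = 0
s2: b2⊕b3⊕b6⊕b7⊕b10⊕b11⊕b14⊕b15⊕b18⊕b19⊕b22⊕b23⊕b26⊕b27⊕b30⊕b31 = 0⊕0⊕0⊕1⊕0⊕1⊕1⊕1⊕0⊕0⊕1⊕0⊕0⊕1⊕0⊕1 = 1
s4: b4⊕b5⊕b6⊕b7⊕b12⊕b13⊕b14⊕b15⊕b20⊕b21⊕b22⊕b23⊕b28⊕b29⊕b30⊕b31 = 0⊕1⊕0⊕1⊕1⊕0⊕1⊕1⊕0⊕0⊕1⊕0⊕0⊕1⊕0⊕1 = 0
s8: b8⊕b9⊕b10⊕b11⊕b12⊕b13⊕b14⊕b15⊕b24⊕b25⊕b26⊕b27⊕b28⊕b29⊕b30⊕b31 = 0⊕1⊕0⊕1⊕1⊕0⊕1⊕1⊕0⊕1⊕0⊕1⊕0⊕1⊕0⊕1 = 1
s16: b16⊕b17⊕b18⊕b19⊕b20⊕b21⊕b22⊕b23⊕b24⊕b25⊕b26⊕b27⊕b28⊕b29⊕b30⊕b31 = 1⊕0⊕0⊕0⊕0⊕0⊕1⊕0⊕0⊕1⊕0⊕1⊕0⊕1⊕0⊕1 = 0
Syndrome (s16...s1) = 01010 → position 10.
Flip bit 10: corrected codeword = 1000101011110111000001001010101
Data bits at positions 3,5,6,7,9,10,11,12,13,14,15,17,18,19,20,21,22,23,24,25,26,27,28,29,30,31: 01011111011000001001010101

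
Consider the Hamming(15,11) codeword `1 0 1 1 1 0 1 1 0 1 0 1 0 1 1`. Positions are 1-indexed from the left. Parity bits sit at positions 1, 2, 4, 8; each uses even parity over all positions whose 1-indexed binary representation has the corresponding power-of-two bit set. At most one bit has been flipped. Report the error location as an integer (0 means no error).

11

s1: b1⊕b3⊕b5⊕b7⊕b9⊕b11⊕b13⊕b15 = 1⊕1⊕1⊕1⊕0⊕0⊕0⊕1 = 1
s2: b2⊕b3⊕b6⊕b7⊕b10⊕b11⊕b14⊕b15 = 0⊕1⊕0⊕1⊕1⊕0⊕1⊕1 = 1
s4: b4⊕b5⊕b6⊕b7⊕b12⊕b13⊕b14⊕b15 = 1⊕1⊕0⊕1⊕1⊕0⊕1⊕1 = 0
s8: b8⊕b9⊕b10⊕b11⊕b12⊕b13⊕b14⊕b15 = 1⊕0⊕1⊕0⊕1⊕0⊕1⊕1 = 1
Syndrome (s8...s1) = 1011 → position 11.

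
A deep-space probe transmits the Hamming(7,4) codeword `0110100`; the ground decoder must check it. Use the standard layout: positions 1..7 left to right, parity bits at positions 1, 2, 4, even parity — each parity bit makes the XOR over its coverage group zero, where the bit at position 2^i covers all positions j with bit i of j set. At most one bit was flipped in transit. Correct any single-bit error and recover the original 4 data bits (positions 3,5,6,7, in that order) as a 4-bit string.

s1: b1⊕b3⊕b5⊕b7 = 0⊕1⊕1⊕0 = 0
s2: b2⊕b3⊕b6⊕b7 = 1⊕1⊕0⊕0 = 0
s4: b4⊕b5⊕b6⊕b7 = 0⊕1⊕0⊕0 = 1
Syndrome (s4...s1) = 100 → position 4.
Flip bit 4: corrected codeword = 0111100
Data bits at positions 3,5,6,7: 1100

1100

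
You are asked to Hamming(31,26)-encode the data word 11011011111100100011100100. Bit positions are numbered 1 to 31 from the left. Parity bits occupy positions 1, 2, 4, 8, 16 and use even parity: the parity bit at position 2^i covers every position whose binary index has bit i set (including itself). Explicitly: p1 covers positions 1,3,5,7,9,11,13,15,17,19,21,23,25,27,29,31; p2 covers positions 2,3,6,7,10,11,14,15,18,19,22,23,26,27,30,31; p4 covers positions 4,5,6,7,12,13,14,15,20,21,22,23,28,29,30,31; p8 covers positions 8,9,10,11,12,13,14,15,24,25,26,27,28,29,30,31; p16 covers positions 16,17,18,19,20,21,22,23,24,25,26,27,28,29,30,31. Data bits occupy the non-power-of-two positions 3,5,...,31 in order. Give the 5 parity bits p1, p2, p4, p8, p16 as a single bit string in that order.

Place data bits at non-power-of-two positions: b3=1, b5=1, b6=0, b7=1, b9=1, b10=0, b11=1, b12=1, b13=1, b14=1, b15=1, b17=1, b18=0, b19=0, b20=1, b21=0, b22=0, b23=0, b24=1, b25=1, b26=1, b27=0, b28=0, b29=1, b30=0, b31=0.
p1 = XOR of data positions {3,5,7,9,11,13,15,17,19,21,23,25,27,29,31} = 1⊕1⊕1⊕1⊕1⊕1⊕1⊕1⊕0⊕0⊕0⊕1⊕0⊕1⊕0 = 0
p2 = XOR of data positions {3,6,7,10,11,14,15,18,19,22,23,26,27,30,31} = 1⊕0⊕1⊕0⊕1⊕1⊕1⊕0⊕0⊕0⊕0⊕1⊕0⊕0⊕0 = 0
p4 = XOR of data positions {5,6,7,12,13,14,15,20,21,22,23,28,29,30,31} = 1⊕0⊕1⊕1⊕1⊕1⊕1⊕1⊕0⊕0⊕0⊕0⊕1⊕0⊕0 = 0
p8 = XOR of data positions {9,10,11,12,13,14,15,24,25,26,27,28,29,30,31} = 1⊕0⊕1⊕1⊕1⊕1⊕1⊕1⊕1⊕1⊕0⊕0⊕1⊕0⊕0 = 0
p16 = XOR of data positions {17,18,19,20,21,22,23,24,25,26,27,28,29,30,31} = 1⊕0⊕0⊕1⊕0⊕0⊕0⊕1⊕1⊕1⊕0⊕0⊕1⊕0⊕0 = 0
Parity bits p1,p2,p4,p8,p16 = 00000

00000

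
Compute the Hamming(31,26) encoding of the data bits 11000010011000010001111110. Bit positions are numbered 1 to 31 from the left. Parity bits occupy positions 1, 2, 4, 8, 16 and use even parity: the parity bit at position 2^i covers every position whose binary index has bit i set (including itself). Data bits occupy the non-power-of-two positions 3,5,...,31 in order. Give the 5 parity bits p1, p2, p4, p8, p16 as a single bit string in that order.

01111

Place data bits at non-power-of-two positions: b3=1, b5=1, b6=0, b7=0, b9=0, b10=0, b11=1, b12=0, b13=0, b14=1, b15=1, b17=0, b18=0, b19=0, b20=0, b21=1, b22=0, b23=0, b24=0, b25=1, b26=1, b27=1, b28=1, b29=1, b30=1, b31=0.
p1 = XOR of data positions {3,5,7,9,11,13,15,17,19,21,23,25,27,29,31} = 1⊕1⊕0⊕0⊕1⊕0⊕1⊕0⊕0⊕1⊕0⊕1⊕1⊕1⊕0 = 0
p2 = XOR of data positions {3,6,7,10,11,14,15,18,19,22,23,26,27,30,31} = 1⊕0⊕0⊕0⊕1⊕1⊕1⊕0⊕0⊕0⊕0⊕1⊕1⊕1⊕0 = 1
p4 = XOR of data positions {5,6,7,12,13,14,15,20,21,22,23,28,29,30,31} = 1⊕0⊕0⊕0⊕0⊕1⊕1⊕0⊕1⊕0⊕0⊕1⊕1⊕1⊕0 = 1
p8 = XOR of data positions {9,10,11,12,13,14,15,24,25,26,27,28,29,30,31} = 0⊕0⊕1⊕0⊕0⊕1⊕1⊕0⊕1⊕1⊕1⊕1⊕1⊕1⊕0 = 1
p16 = XOR of data positions {17,18,19,20,21,22,23,24,25,26,27,28,29,30,31} = 0⊕0⊕0⊕0⊕1⊕0⊕0⊕0⊕1⊕1⊕1⊕1⊕1⊕1⊕0 = 1
Parity bits p1,p2,p4,p8,p16 = 01111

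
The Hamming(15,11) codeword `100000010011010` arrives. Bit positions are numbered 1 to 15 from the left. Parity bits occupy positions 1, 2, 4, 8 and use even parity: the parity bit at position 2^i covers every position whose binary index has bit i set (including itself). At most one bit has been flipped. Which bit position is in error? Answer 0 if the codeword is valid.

s1: b1⊕b3⊕b5⊕b7⊕b9⊕b11⊕b13⊕b15 = 1⊕0⊕0⊕0⊕0⊕1⊕0⊕0 = 0
s2: b2⊕b3⊕b6⊕b7⊕b10⊕b11⊕b14⊕b15 = 0⊕0⊕0⊕0⊕0⊕1⊕1⊕0 = 0
s4: b4⊕b5⊕b6⊕b7⊕b12⊕b13⊕b14⊕b15 = 0⊕0⊕0⊕0⊕1⊕0⊕1⊕0 = 0
s8: b8⊕b9⊕b10⊕b11⊕b12⊕b13⊕b14⊕b15 = 1⊕0⊕0⊕1⊕1⊕0⊕1⊕0 = 0
Syndrome (s8...s1) = 0000 → position 0 (no error).

0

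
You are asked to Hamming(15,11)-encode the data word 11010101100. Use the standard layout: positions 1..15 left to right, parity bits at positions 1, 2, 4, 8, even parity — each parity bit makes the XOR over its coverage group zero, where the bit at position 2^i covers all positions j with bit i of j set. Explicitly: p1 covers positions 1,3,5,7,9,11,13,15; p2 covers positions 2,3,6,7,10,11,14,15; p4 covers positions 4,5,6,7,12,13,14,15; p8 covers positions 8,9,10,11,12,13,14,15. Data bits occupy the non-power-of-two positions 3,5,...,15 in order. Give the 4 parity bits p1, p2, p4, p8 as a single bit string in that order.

0101

Place data bits at non-power-of-two positions: b3=1, b5=1, b6=0, b7=1, b9=0, b10=1, b11=0, b12=1, b13=1, b14=0, b15=0.
p1 = XOR of data positions {3,5,7,9,11,13,15} = 1⊕1⊕1⊕0⊕0⊕1⊕0 = 0
p2 = XOR of data positions {3,6,7,10,11,14,15} = 1⊕0⊕1⊕1⊕0⊕0⊕0 = 1
p4 = XOR of data positions {5,6,7,12,13,14,15} = 1⊕0⊕1⊕1⊕1⊕0⊕0 = 0
p8 = XOR of data positions {9,10,11,12,13,14,15} = 0⊕1⊕0⊕1⊕1⊕0⊕0 = 1
Parity bits p1,p2,p4,p8 = 0101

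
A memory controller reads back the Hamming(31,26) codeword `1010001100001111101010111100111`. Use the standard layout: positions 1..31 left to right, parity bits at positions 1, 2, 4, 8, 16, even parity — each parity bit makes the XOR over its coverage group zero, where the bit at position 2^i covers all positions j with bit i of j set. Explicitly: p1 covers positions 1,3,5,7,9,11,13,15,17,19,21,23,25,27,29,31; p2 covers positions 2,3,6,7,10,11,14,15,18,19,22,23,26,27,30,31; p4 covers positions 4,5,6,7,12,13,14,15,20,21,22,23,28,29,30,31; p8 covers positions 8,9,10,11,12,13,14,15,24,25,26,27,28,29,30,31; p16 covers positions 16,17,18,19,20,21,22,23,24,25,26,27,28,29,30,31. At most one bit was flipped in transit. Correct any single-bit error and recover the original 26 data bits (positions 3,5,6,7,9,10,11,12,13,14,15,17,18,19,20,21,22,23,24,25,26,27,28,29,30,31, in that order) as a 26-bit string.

s1: b1⊕b3⊕b5⊕b7⊕b9⊕b11⊕b13⊕b15⊕b17⊕b19⊕b21⊕b23⊕b25⊕b27⊕b29⊕b31 = 1⊕1⊕0⊕1⊕0⊕0⊕1⊕1⊕1⊕1⊕1⊕1⊕1⊕0⊕1⊕1 = 0
s2: b2⊕b3⊕b6⊕b7⊕b10⊕b11⊕b14⊕b15⊕b18⊕b19⊕b22⊕b23⊕b26⊕b27⊕b30⊕b31 = 0⊕1⊕0⊕1⊕0⊕0⊕1⊕1⊕0⊕1⊕0⊕1⊕1⊕0⊕1⊕1 = 1
s4: b4⊕b5⊕b6⊕b7⊕b12⊕b13⊕b14⊕b15⊕b20⊕b21⊕b22⊕b23⊕b28⊕b29⊕b30⊕b31 = 0⊕0⊕0⊕1⊕0⊕1⊕1⊕1⊕0⊕1⊕0⊕1⊕0⊕1⊕1⊕1 = 1
s8: b8⊕b9⊕b10⊕b11⊕b12⊕b13⊕b14⊕b15⊕b24⊕b25⊕b26⊕b27⊕b28⊕b29⊕b30⊕b31 = 1⊕0⊕0⊕0⊕0⊕1⊕1⊕1⊕1⊕1⊕1⊕0⊕0⊕1⊕1⊕1 = 0
s16: b16⊕b17⊕b18⊕b19⊕b20⊕b21⊕b22⊕b23⊕b24⊕b25⊕b26⊕b27⊕b28⊕b29⊕b30⊕b31 = 1⊕1⊕0⊕1⊕0⊕1⊕0⊕1⊕1⊕1⊕1⊕0⊕0⊕1⊕1⊕1 = 1
Syndrome (s16...s1) = 10110 → position 22.
Flip bit 22: corrected codeword = 1010001100001111101011111100111
Data bits at positions 3,5,6,7,9,10,11,12,13,14,15,17,18,19,20,21,22,23,24,25,26,27,28,29,30,31: 10010000111101011111100111

10010000111101011111100111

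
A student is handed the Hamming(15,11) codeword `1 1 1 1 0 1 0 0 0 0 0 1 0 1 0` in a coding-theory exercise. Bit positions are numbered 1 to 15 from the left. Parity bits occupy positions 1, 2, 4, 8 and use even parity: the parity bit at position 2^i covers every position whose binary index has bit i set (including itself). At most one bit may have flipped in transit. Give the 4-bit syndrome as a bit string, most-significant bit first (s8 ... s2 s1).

s1: b1⊕b3⊕b5⊕b7⊕b9⊕b11⊕b13⊕b15 = 1⊕1⊕0⊕0⊕0⊕0⊕0⊕0 = 0
s2: b2⊕b3⊕b6⊕b7⊕b10⊕b11⊕b14⊕b15 = 1⊕1⊕1⊕0⊕0⊕0⊕1⊕0 = 0
s4: b4⊕b5⊕b6⊕b7⊕b12⊕b13⊕b14⊕b15 = 1⊕0⊕1⊕0⊕1⊕0⊕1⊕0 = 0
s8: b8⊕b9⊕b10⊕b11⊕b12⊕b13⊕b14⊕b15 = 0⊕0⊕0⊕0⊕1⊕0⊕1⊕0 = 0
Syndrome (s8...s1) = 0000 → position 0 (no error).

0000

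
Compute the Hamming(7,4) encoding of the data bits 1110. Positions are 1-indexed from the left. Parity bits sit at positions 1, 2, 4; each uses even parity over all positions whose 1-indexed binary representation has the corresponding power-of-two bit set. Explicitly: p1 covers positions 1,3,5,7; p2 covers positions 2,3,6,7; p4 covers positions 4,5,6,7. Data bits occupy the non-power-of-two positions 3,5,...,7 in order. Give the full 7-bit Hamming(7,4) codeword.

Place data bits at non-power-of-two positions: b3=1, b5=1, b6=1, b7=0.
p1 = XOR of data positions {3,5,7} = 1⊕1⊕0 = 0
p2 = XOR of data positions {3,6,7} = 1⊕1⊕0 = 0
p4 = XOR of data positions {5,6,7} = 1⊕1⊕0 = 0
Codeword b1..b7 = 0010110

0010110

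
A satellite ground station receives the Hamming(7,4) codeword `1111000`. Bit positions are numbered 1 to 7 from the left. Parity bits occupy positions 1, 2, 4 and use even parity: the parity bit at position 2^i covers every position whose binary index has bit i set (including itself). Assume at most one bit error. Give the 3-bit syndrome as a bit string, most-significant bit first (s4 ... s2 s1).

100

s1: b1⊕b3⊕b5⊕b7 = 1⊕1⊕0⊕0 = 0
s2: b2⊕b3⊕b6⊕b7 = 1⊕1⊕0⊕0 = 0
s4: b4⊕b5⊕b6⊕b7 = 1⊕0⊕0⊕0 = 1
Syndrome (s4...s1) = 100 → position 4.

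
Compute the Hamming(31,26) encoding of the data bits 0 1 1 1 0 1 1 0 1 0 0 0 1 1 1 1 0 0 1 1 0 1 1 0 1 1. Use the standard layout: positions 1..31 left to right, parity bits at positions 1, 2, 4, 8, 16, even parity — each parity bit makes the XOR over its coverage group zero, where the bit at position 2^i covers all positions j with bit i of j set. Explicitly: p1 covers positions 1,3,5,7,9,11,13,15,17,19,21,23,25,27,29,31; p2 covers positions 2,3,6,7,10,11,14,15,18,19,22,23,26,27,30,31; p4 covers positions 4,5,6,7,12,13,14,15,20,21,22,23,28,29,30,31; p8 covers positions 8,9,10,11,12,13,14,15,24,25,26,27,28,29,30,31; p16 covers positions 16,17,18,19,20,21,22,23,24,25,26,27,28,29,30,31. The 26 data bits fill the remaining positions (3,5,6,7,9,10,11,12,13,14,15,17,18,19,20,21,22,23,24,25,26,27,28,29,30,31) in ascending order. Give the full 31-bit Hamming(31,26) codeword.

1101111101101000011110011011011

Place data bits at non-power-of-two positions: b3=0, b5=1, b6=1, b7=1, b9=0, b10=1, b11=1, b12=0, b13=1, b14=0, b15=0, b17=0, b18=1, b19=1, b20=1, b21=1, b22=0, b23=0, b24=1, b25=1, b26=0, b27=1, b28=1, b29=0, b30=1, b31=1.
p1 = XOR of data positions {3,5,7,9,11,13,15,17,19,21,23,25,27,29,31} = 0⊕1⊕1⊕0⊕1⊕1⊕0⊕0⊕1⊕1⊕0⊕1⊕1⊕0⊕1 = 1
p2 = XOR of data positions {3,6,7,10,11,14,15,18,19,22,23,26,27,30,31} = 0⊕1⊕1⊕1⊕1⊕0⊕0⊕1⊕1⊕0⊕0⊕0⊕1⊕1⊕1 = 1
p4 = XOR of data positions {5,6,7,12,13,14,15,20,21,22,23,28,29,30,31} = 1⊕1⊕1⊕0⊕1⊕0⊕0⊕1⊕1⊕0⊕0⊕1⊕0⊕1⊕1 = 1
p8 = XOR of data positions {9,10,11,12,13,14,15,24,25,26,27,28,29,30,31} = 0⊕1⊕1⊕0⊕1⊕0⊕0⊕1⊕1⊕0⊕1⊕1⊕0⊕1⊕1 = 1
p16 = XOR of data positions {17,18,19,20,21,22,23,24,25,26,27,28,29,30,31} = 0⊕1⊕1⊕1⊕1⊕0⊕0⊕1⊕1⊕0⊕1⊕1⊕0⊕1⊕1 = 0
Codeword b1..b31 = 1101111101101000011110011011011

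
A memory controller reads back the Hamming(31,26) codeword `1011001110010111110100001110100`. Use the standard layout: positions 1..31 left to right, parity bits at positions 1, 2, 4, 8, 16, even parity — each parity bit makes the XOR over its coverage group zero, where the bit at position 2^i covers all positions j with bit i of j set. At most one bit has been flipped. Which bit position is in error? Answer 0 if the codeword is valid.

15

s1: b1⊕b3⊕b5⊕b7⊕b9⊕b11⊕b13⊕b15⊕b17⊕b19⊕b21⊕b23⊕b25⊕b27⊕b29⊕b31 = 1⊕1⊕0⊕1⊕1⊕0⊕0⊕1⊕1⊕0⊕0⊕0⊕1⊕1⊕1⊕0 = 1
s2: b2⊕b3⊕b6⊕b7⊕b10⊕b11⊕b14⊕b15⊕b18⊕b19⊕b22⊕b23⊕b26⊕b27⊕b30⊕b31 = 0⊕1⊕0⊕1⊕0⊕0⊕1⊕1⊕1⊕0⊕0⊕0⊕1⊕1⊕0⊕0 = 1
s4: b4⊕b5⊕b6⊕b7⊕b12⊕b13⊕b14⊕b15⊕b20⊕b21⊕b22⊕b23⊕b28⊕b29⊕b30⊕b31 = 1⊕0⊕0⊕1⊕1⊕0⊕1⊕1⊕1⊕0⊕0⊕0⊕0⊕1⊕0⊕0 = 1
s8: b8⊕b9⊕b10⊕b11⊕b12⊕b13⊕b14⊕b15⊕b24⊕b25⊕b26⊕b27⊕b28⊕b29⊕b30⊕b31 = 1⊕1⊕0⊕0⊕1⊕0⊕1⊕1⊕0⊕1⊕1⊕1⊕0⊕1⊕0⊕0 = 1
s16: b16⊕b17⊕b18⊕b19⊕b20⊕b21⊕b22⊕b23⊕b24⊕b25⊕b26⊕b27⊕b28⊕b29⊕b30⊕b31 = 1⊕1⊕1⊕0⊕1⊕0⊕0⊕0⊕0⊕1⊕1⊕1⊕0⊕1⊕0⊕0 = 0
Syndrome (s16...s1) = 01111 → position 15.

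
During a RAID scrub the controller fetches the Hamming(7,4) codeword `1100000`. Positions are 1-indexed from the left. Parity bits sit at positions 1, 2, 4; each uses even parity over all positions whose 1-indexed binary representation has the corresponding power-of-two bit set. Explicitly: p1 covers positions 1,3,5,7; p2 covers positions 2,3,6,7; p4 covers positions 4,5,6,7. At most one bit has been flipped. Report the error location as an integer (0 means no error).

3

s1: b1⊕b3⊕b5⊕b7 = 1⊕0⊕0⊕0 = 1
s2: b2⊕b3⊕b6⊕b7 = 1⊕0⊕0⊕0 = 1
s4: b4⊕b5⊕b6⊕b7 = 0⊕0⊕0⊕0 = 0
Syndrome (s4...s1) = 011 → position 3.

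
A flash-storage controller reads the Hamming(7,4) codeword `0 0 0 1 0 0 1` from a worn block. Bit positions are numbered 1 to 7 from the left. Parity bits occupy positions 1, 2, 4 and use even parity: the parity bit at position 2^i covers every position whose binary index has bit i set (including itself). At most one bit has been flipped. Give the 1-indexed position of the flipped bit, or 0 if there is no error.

s1: b1⊕b3⊕b5⊕b7 = 0⊕0⊕0⊕1 = 1
s2: b2⊕b3⊕b6⊕b7 = 0⊕0⊕0⊕1 = 1
s4: b4⊕b5⊕b6⊕b7 = 1⊕0⊕0⊕1 = 0
Syndrome (s4...s1) = 011 → position 3.

3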